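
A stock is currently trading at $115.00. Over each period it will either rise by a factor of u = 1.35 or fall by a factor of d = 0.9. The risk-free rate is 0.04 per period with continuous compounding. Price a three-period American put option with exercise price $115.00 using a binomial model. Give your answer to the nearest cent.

Risk-neutral probability p = (e^0.04 − 0.9)/(1.35 − 0.9) = 0.1408/0.4500 = 0.3129
Terminal stock prices: S_uuu = 282.9, S_uud = 188.6, S_udd = 125.8, S_ddd = 83.84
Terminal payoffs (K − S): max(-167.9, 0) = 0, max(-73.63, 0) = 0, max(-10.75, 0) = 0, max(31.16, 0) = 31.16
Node uu (S = 209.6): continuation = e^(−0.04)·[0.3129·0.0000 + 0.6871·0.0000] = 0.0000; exercise value = 0.0000 ≤ continuation, so V_uu = 0.0000
Node ud (S = 139.7): continuation = e^(−0.04)·[0.3129·0.0000 + 0.6871·0.0000] = 0.0000; exercise value = 0.0000 ≤ continuation, so V_ud = 0.0000
Node dd (S = 93.15): continuation = e^(−0.04)·[0.3129·0.0000 + 0.6871·31.1650] = 20.5735; exercise value = 21.8500 > continuation, so V_dd = 21.8500 (exercise)
Node u (S = 155.2): continuation = e^(−0.04)·[0.3129·0.0000 + 0.6871·0.0000] = 0.0000; exercise value = 0.0000 ≤ continuation, so V_u = 0.0000
Node d (S = 103.5): continuation = e^(−0.04)·[0.3129·0.0000 + 0.6871·21.8500] = 14.4242; exercise value = 11.5000 ≤ continuation, so V_d = 14.4242
Node 0 (S = 115): continuation = e^(−0.04)·[0.3129·0.0000 + 0.6871·14.4242] = 9.5221; exercise value = 0.0000 ≤ continuation, so V_0 = 9.5221

$9.52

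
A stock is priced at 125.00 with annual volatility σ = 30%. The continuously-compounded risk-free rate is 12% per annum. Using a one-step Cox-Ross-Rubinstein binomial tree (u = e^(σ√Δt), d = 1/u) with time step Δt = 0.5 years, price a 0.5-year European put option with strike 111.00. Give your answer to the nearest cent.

CRR parameters: u = e^(σ√Δt) = e^(0.3·√0.5) = 1.2363, d = 1/u = 0.8089
Per-period rate: rΔt = 0.12·0.5 = 0.06, so R = e^0.06 = 1.0618
Risk-neutral probability p = (e^0.06 − 0.8089)/(1.2363 − 0.8089) = 0.2530/0.4275 = 0.5918
Terminal stock prices: S_u = 154.5, S_d = 101.1
Terminal payoffs (K − S): max(-43.54, 0) = 0, max(9.893, 0) = 9.893
Node 0 (S = 125): V_0 = e^(−0.06)·[0.5918·0.0000 + 0.4082·9.8928] = 3.8028

3.80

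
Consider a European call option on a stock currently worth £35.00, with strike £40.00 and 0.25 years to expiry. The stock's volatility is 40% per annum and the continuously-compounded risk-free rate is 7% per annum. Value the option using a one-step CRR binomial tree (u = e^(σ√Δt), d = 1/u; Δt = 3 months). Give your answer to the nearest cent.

£1.33

CRR parameters: u = e^(σ√Δt) = e^(0.4·√0.25) = 1.2214, d = 1/u = 0.8187
Per-period rate: rΔt = 0.07·0.25 = 0.0175, so R = e^0.0175 = 1.0177
Risk-neutral probability p = (e^0.0175 − 0.8187)/(1.2214 − 0.8187) = 0.1989/0.4027 = 0.4940
Terminal stock prices: S_u = 42.75, S_d = 28.66
Terminal payoffs (S − K): max(2.749, 0) = 2.749, max(-11.34, 0) = 0
Node 0 (S = 35): V_0 = e^(−0.0175)·[0.4940·2.7491 + 0.5060·0.0000] = 1.3345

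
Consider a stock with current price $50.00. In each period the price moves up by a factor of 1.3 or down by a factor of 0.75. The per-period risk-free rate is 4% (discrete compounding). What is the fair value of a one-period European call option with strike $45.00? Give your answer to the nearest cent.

$10.14

Risk-neutral probability p = (1 + 0.04 − 0.75)/(1.3 − 0.75) = 0.2900/0.5500 = 0.5273
Terminal stock prices: S_u = 65, S_d = 37.5
Terminal payoffs (S − K): max(20, 0) = 20, max(-7.5, 0) = 0
Node 0 (S = 50): V_0 = 1/1.04·[0.5273·20.0000 + 0.4727·0.0000] = 10.1399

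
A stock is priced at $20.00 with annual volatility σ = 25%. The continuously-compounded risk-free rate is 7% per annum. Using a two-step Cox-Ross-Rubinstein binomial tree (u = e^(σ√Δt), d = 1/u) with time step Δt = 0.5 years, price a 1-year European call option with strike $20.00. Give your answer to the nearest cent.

$2.45

CRR parameters: u = e^(σ√Δt) = e^(0.25·√0.5) = 1.1934, d = 1/u = 0.8380
Per-period rate: rΔt = 0.07·0.5 = 0.035, so R = e^0.035 = 1.0356
Risk-neutral probability p = (e^0.035 − 0.8380)/(1.1934 − 0.8380) = 0.1977/0.3554 = 0.5561
Terminal stock prices: S_uu = 28.48, S_ud = 20, S_dd = 14.04
Terminal payoffs (S − K): max(8.482, 0) = 8.482, max(0, 0) = 0, max(-5.956, 0) = 0
Node u (S = 23.87): V_u = e^(−0.035)·[0.5561·8.4824 + 0.4439·0.0000] = 4.5552
Node d (S = 16.76): V_d = e^(−0.035)·[0.5561·0.0000 + 0.4439·0.0000] = 0.0000
Node 0 (S = 20): V_0 = e^(−0.035)·[0.5561·4.5552 + 0.4439·0.0000] = 2.4462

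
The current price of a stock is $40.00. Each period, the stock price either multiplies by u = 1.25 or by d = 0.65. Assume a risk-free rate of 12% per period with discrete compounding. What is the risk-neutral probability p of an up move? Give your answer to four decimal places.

p = 0.7833

Risk-neutral probability p = (1 + 0.12 − 0.65)/(1.25 − 0.65) = 0.4700/0.6000 = 0.7833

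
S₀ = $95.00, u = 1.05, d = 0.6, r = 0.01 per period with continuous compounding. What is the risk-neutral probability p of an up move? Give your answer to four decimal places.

p = 0.9112

Risk-neutral probability p = (e^0.01 − 0.6)/(1.05 − 0.6) = 0.4101/0.4500 = 0.9112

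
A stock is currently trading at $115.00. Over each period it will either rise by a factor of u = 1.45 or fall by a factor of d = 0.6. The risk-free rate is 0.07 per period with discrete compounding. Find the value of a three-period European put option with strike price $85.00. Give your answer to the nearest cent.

$11.15

Risk-neutral probability p = (1 + 0.07 − 0.6)/(1.45 − 0.6) = 0.4700/0.8500 = 0.5529
Terminal stock prices: S_uuu = 350.6, S_uud = 145.1, S_udd = 60.03, S_ddd = 24.84
Terminal payoffs (K − S): max(-265.6, 0) = 0, max(-60.07, 0) = 0, max(24.97, 0) = 24.97, max(60.16, 0) = 60.16
Node uu (S = 241.8): V_uu = 1/1.07·[0.5529·0.0000 + 0.4471·0.0000] = 0.0000
Node ud (S = 100): V_ud = 1/1.07·[0.5529·0.0000 + 0.4471·24.9700] = 10.4328
Node dd (S = 41.4): V_dd = 1/1.07·[0.5529·24.9700 + 0.4471·60.1600] = 38.0393
Node u (S = 166.8): V_u = 1/1.07·[0.5529·0.0000 + 0.4471·10.4328] = 4.3589
Node d (S = 69): V_d = 1/1.07·[0.5529·10.4328 + 0.4471·38.0393] = 21.2846
Node 0 (S = 115): V_0 = 1/1.07·[0.5529·4.3589 + 0.4471·21.2846] = 11.1455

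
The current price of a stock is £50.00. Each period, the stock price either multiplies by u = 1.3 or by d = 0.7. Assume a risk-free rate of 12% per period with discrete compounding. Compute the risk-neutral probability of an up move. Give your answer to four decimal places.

Risk-neutral probability p = (1 + 0.12 − 0.7)/(1.3 − 0.7) = 0.4200/0.6000 = 0.7000

p = 0.7000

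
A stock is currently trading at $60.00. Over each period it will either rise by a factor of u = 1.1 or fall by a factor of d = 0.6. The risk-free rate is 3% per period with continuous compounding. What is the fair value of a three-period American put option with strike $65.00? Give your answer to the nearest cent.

Risk-neutral probability p = (e^0.03 − 0.6)/(1.1 − 0.6) = 0.4305/0.5000 = 0.8609
Terminal stock prices: S_uuu = 79.86, S_uud = 43.56, S_udd = 23.76, S_ddd = 12.96
Terminal payoffs (K − S): max(-14.86, 0) = 0, max(21.44, 0) = 21.44, max(41.24, 0) = 41.24, max(52.04, 0) = 52.04
Node uu (S = 72.6): continuation = e^(−0.03)·[0.8609·0.0000 + 0.1391·21.4400] = 2.8940; exercise value = 0.0000 ≤ continuation, so V_uu = 2.8940
Node ud (S = 39.6): continuation = e^(−0.03)·[0.8609·21.4400 + 0.1391·41.2400] = 23.4790; exercise value = 25.4000 > continuation, so V_ud = 25.4000 (exercise)
Node dd (S = 21.6): continuation = e^(−0.03)·[0.8609·41.2400 + 0.1391·52.0400] = 41.4790; exercise value = 43.4000 > continuation, so V_dd = 43.4000 (exercise)
Node u (S = 66): continuation = e^(−0.03)·[0.8609·2.8940 + 0.1391·25.4000] = 5.8463; exercise value = 0.0000 ≤ continuation, so V_u = 5.8463
Node d (S = 36): continuation = e^(−0.03)·[0.8609·25.4000 + 0.1391·43.4000] = 27.0790; exercise value = 29.0000 > continuation, so V_d = 29.0000 (exercise)
Node 0 (S = 60): continuation = e^(−0.03)·[0.8609·5.8463 + 0.1391·29.0000] = 8.7988; exercise value = 5.0000 ≤ continuation, so V_0 = 8.7988

$8.80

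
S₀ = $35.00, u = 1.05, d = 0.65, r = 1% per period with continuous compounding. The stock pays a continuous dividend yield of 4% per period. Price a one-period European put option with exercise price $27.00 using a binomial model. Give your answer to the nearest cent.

Per-period risk-free factor R = e^0.01 = 1.0101; dividend-adjusted growth = e^(0.01−0.04) = 0.9704.
Risk-neutral probability p = (0.9704 − 0.65)/(1.05 − 0.65) = 0.3204/0.4000 = 0.8011
Terminal stock prices: S_u = 36.75, S_d = 22.75
Terminal payoffs (K − S): max(-9.75, 0) = 0, max(4.25, 0) = 4.25
Node 0 (S = 35): V_0 = e^(−0.01)·[0.8011·0.0000 + 0.1989·4.2500] = 0.8369

$0.84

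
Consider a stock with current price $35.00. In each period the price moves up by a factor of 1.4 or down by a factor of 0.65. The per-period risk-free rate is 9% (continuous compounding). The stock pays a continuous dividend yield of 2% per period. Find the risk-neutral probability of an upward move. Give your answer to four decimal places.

p = 0.5633

Per-period risk-free factor R = e^0.09 = 1.0942; dividend-adjusted growth = e^(0.09−0.02) = 1.0725.
Risk-neutral probability p = (1.0725 − 0.65)/(1.4 − 0.65) = 0.4225/0.7500 = 0.5633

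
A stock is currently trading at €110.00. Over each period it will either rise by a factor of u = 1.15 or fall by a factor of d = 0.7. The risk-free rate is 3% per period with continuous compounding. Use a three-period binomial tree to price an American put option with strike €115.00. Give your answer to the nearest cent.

€16.38

Risk-neutral probability p = (e^0.03 − 0.7)/(1.15 − 0.7) = 0.3305/0.4500 = 0.7343
Terminal stock prices: S_uuu = 167.3, S_uud = 101.8, S_udd = 61.98, S_ddd = 37.73
Terminal payoffs (K − S): max(-52.3, 0) = 0, max(13.17, 0) = 13.17, max(53.02, 0) = 53.02, max(77.27, 0) = 77.27
Node uu (S = 145.5): continuation = e^(−0.03)·[0.7343·0.0000 + 0.2657·13.1675] = 3.3947; exercise value = 0.0000 ≤ continuation, so V_uu = 3.3947
Node ud (S = 88.55): continuation = e^(−0.03)·[0.7343·13.1675 + 0.2657·53.0150] = 23.0512; exercise value = 26.4500 > continuation, so V_ud = 26.4500 (exercise)
Node dd (S = 53.9): continuation = e^(−0.03)·[0.7343·53.0150 + 0.2657·77.2700] = 57.7012; exercise value = 61.1000 > continuation, so V_dd = 61.1000 (exercise)
Node u (S = 126.5): continuation = e^(−0.03)·[0.7343·3.3947 + 0.2657·26.4500] = 9.2381; exercise value = 0.0000 ≤ continuation, so V_u = 9.2381
Node d (S = 77): continuation = e^(−0.03)·[0.7343·26.4500 + 0.2657·61.1000] = 34.6012; exercise value = 38.0000 > continuation, so V_d = 38.0000 (exercise)
Node 0 (S = 110): continuation = e^(−0.03)·[0.7343·9.2381 + 0.2657·38.0000] = 16.3801; exercise value = 5.0000 ≤ continuation, so V_0 = 16.3801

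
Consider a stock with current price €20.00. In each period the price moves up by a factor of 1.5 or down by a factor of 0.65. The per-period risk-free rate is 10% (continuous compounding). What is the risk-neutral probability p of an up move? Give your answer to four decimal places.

Risk-neutral probability p = (e^0.1 − 0.65)/(1.5 − 0.65) = 0.4552/0.8500 = 0.5355

p = 0.5355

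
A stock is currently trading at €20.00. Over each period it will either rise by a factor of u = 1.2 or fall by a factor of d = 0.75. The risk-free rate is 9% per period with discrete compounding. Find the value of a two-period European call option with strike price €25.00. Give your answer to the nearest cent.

€1.83

Risk-neutral probability p = (1 + 0.09 − 0.75)/(1.2 − 0.75) = 0.3400/0.4500 = 0.7556
Terminal stock prices: S_uu = 28.8, S_ud = 18, S_dd = 11.25
Terminal payoffs (S − K): max(3.8, 0) = 3.8, max(-7, 0) = 0, max(-13.75, 0) = 0
Node u (S = 24): V_u = 1/1.09·[0.7556·3.8000 + 0.2444·0.0000] = 2.6340
Node d (S = 15): V_d = 1/1.09·[0.7556·0.0000 + 0.2444·0.0000] = 0.0000
Node 0 (S = 20): V_0 = 1/1.09·[0.7556·2.6340 + 0.2444·0.0000] = 1.8258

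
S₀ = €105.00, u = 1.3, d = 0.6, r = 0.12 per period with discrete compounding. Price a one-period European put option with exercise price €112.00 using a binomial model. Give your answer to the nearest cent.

€11.25

Risk-neutral probability p = (1 + 0.12 − 0.6)/(1.3 − 0.6) = 0.5200/0.7000 = 0.7429
Terminal stock prices: S_u = 136.5, S_d = 63
Terminal payoffs (K − S): max(-24.5, 0) = 0, max(49, 0) = 49
Node 0 (S = 105): V_0 = 1/1.12·[0.7429·0.0000 + 0.2571·49.0000] = 11.2500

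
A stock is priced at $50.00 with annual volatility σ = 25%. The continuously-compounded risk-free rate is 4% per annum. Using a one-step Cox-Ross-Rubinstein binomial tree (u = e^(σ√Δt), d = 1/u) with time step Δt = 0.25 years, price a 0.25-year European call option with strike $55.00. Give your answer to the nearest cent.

CRR parameters: u = e^(σ√Δt) = e^(0.25·√0.25) = 1.1331, d = 1/u = 0.8825
Per-period rate: rΔt = 0.04·0.25 = 0.01, so R = e^0.01 = 1.0101
Risk-neutral probability p = (e^0.01 − 0.8825)/(1.1331 − 0.8825) = 0.1276/0.2507 = 0.5089
Terminal stock prices: S_u = 56.66, S_d = 44.12
Terminal payoffs (S − K): max(1.657, 0) = 1.657, max(-10.88, 0) = 0
Node 0 (S = 50): V_0 = e^(−0.01)·[0.5089·1.6574 + 0.4911·0.0000] = 0.8350

$0.84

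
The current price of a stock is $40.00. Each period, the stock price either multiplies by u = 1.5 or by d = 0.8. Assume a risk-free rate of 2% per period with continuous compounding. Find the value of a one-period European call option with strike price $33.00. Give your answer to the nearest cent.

Risk-neutral probability p = (e^0.02 − 0.8)/(1.5 − 0.8) = 0.2202/0.7000 = 0.3146
Terminal stock prices: S_u = 60, S_d = 32
Terminal payoffs (S − K): max(27, 0) = 27, max(-1, 0) = 0
Node 0 (S = 40): V_0 = e^(−0.02)·[0.3146·27.0000 + 0.6854·0.0000] = 8.3253

$8.33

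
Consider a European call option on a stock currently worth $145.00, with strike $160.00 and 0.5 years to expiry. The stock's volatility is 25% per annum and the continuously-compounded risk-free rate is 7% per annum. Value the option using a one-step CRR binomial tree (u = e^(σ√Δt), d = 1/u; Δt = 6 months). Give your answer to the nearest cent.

$7.00

CRR parameters: u = e^(σ√Δt) = e^(0.25·√0.5) = 1.1934, d = 1/u = 0.8380
Per-period rate: rΔt = 0.07·0.5 = 0.035, so R = e^0.035 = 1.0356
Risk-neutral probability p = (e^0.035 − 0.8380)/(1.1934 − 0.8380) = 0.1977/0.3554 = 0.5561
Terminal stock prices: S_u = 173, S_d = 121.5
Terminal payoffs (S − K): max(13.04, 0) = 13.04, max(-38.49, 0) = 0
Node 0 (S = 145): V_0 = e^(−0.035)·[0.5561·13.0379 + 0.4439·0.0000] = 7.0016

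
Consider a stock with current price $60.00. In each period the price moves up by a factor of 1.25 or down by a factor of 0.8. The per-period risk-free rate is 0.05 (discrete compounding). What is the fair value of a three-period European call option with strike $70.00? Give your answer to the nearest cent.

$8.77

Risk-neutral probability p = (1 + 0.05 − 0.8)/(1.25 − 0.8) = 0.2500/0.4500 = 0.5556
Terminal stock prices: S_uuu = 117.2, S_uud = 75, S_udd = 48, S_ddd = 30.72
Terminal payoffs (S − K): max(47.19, 0) = 47.19, max(5, 0) = 5, max(-22, 0) = 0, max(-39.28, 0) = 0
Node uu (S = 93.75): V_uu = 1/1.05·[0.5556·47.1875 + 0.4444·5.0000] = 27.0833
Node ud (S = 60): V_ud = 1/1.05·[0.5556·5.0000 + 0.4444·0.0000] = 2.6455
Node dd (S = 38.4): V_dd = 1/1.05·[0.5556·0.0000 + 0.4444·0.0000] = 0.0000
Node u (S = 75): V_u = 1/1.05·[0.5556·27.0833 + 0.4444·2.6455] = 15.4496
Node d (S = 48): V_d = 1/1.05·[0.5556·2.6455 + 0.4444·0.0000] = 1.3997
Node 0 (S = 60): V_0 = 1/1.05·[0.5556·15.4496 + 0.4444·1.3997] = 8.7669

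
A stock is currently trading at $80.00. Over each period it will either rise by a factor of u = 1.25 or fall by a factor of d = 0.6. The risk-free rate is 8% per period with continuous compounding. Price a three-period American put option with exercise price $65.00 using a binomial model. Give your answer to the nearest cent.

$5.14

Risk-neutral probability p = (e^0.08 − 0.6)/(1.25 − 0.6) = 0.4833/0.6500 = 0.7435
Terminal stock prices: S_uuu = 156.2, S_uud = 75, S_udd = 36, S_ddd = 17.28
Terminal payoffs (K − S): max(-91.25, 0) = 0, max(-10, 0) = 0, max(29, 0) = 29, max(47.72, 0) = 47.72
Node uu (S = 125): continuation = e^(−0.08)·[0.7435·0.0000 + 0.2565·0.0000] = 0.0000; exercise value = 0.0000 ≤ continuation, so V_uu = 0.0000
Node ud (S = 60): continuation = e^(−0.08)·[0.7435·0.0000 + 0.2565·29.0000] = 6.8661; exercise value = 5.0000 ≤ continuation, so V_ud = 6.8661
Node dd (S = 28.8): continuation = e^(−0.08)·[0.7435·29.0000 + 0.2565·47.7200] = 31.2026; exercise value = 36.2000 > continuation, so V_dd = 36.2000 (exercise)
Node u (S = 100): continuation = e^(−0.08)·[0.7435·0.0000 + 0.2565·6.8661] = 1.6256; exercise value = 0.0000 ≤ continuation, so V_u = 1.6256
Node d (S = 48): continuation = e^(−0.08)·[0.7435·6.8661 + 0.2565·36.2000] = 13.2834; exercise value = 17.0000 > continuation, so V_d = 17.0000 (exercise)
Node 0 (S = 80): continuation = e^(−0.08)·[0.7435·1.6256 + 0.2565·17.0000] = 5.1407; exercise value = 0.0000 ≤ continuation, so V_0 = 5.1407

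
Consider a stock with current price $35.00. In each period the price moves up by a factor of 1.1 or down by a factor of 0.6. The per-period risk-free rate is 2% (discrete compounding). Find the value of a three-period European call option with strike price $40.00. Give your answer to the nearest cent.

$3.68

Risk-neutral probability p = (1 + 0.02 − 0.6)/(1.1 − 0.6) = 0.4200/0.5000 = 0.8400
Terminal stock prices: S_uuu = 46.59, S_uud = 25.41, S_udd = 13.86, S_ddd = 7.56
Terminal payoffs (S − K): max(6.585, 0) = 6.585, max(-14.59, 0) = 0, max(-26.14, 0) = 0, max(-32.44, 0) = 0
Node uu (S = 42.35): V_uu = 1/1.02·[0.8400·6.5850 + 0.1600·0.0000] = 5.4229
Node ud (S = 23.1): V_ud = 1/1.02·[0.8400·0.0000 + 0.1600·0.0000] = 0.0000
Node dd (S = 12.6): V_dd = 1/1.02·[0.8400·0.0000 + 0.1600·0.0000] = 0.0000
Node u (S = 38.5): V_u = 1/1.02·[0.8400·5.4229 + 0.1600·0.0000] = 4.4660
Node d (S = 21): V_d = 1/1.02·[0.8400·0.0000 + 0.1600·0.0000] = 0.0000
Node 0 (S = 35): V_0 = 1/1.02·[0.8400·4.4660 + 0.1600·0.0000] = 3.6778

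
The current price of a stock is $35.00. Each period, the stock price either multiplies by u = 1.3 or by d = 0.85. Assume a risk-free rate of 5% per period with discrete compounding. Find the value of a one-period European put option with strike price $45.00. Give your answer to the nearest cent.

$8.07

Risk-neutral probability p = (1 + 0.05 − 0.85)/(1.3 − 0.85) = 0.2000/0.4500 = 0.4444
Terminal stock prices: S_u = 45.5, S_d = 29.75
Terminal payoffs (K − S): max(-0.5, 0) = 0, max(15.25, 0) = 15.25
Node 0 (S = 35): V_0 = 1/1.05·[0.4444·0.0000 + 0.5556·15.2500] = 8.0688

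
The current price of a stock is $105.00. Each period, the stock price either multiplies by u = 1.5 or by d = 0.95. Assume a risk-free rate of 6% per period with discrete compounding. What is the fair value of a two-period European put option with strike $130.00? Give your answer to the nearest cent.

$20.07

Risk-neutral probability p = (1 + 0.06 − 0.95)/(1.5 − 0.95) = 0.1100/0.5500 = 0.2000
Terminal stock prices: S_uu = 236.2, S_ud = 149.6, S_dd = 94.76
Terminal payoffs (K − S): max(-106.2, 0) = 0, max(-19.62, 0) = 0, max(35.24, 0) = 35.24
Node u (S = 157.5): V_u = 1/1.06·[0.2000·0.0000 + 0.8000·0.0000] = 0.0000
Node d (S = 99.75): V_d = 1/1.06·[0.2000·0.0000 + 0.8000·35.2375] = 26.5943
Node 0 (S = 105): V_0 = 1/1.06·[0.2000·0.0000 + 0.8000·26.5943] = 20.0712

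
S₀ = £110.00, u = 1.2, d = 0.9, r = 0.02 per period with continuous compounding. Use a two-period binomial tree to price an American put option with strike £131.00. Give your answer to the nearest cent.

Risk-neutral probability p = (e^0.02 − 0.9)/(1.2 − 0.9) = 0.1202/0.3000 = 0.4007
Terminal stock prices: S_uu = 158.4, S_ud = 118.8, S_dd = 89.1
Terminal payoffs (K − S): max(-27.4, 0) = 0, max(12.2, 0) = 12.2, max(41.9, 0) = 41.9
Node u (S = 132): continuation = e^(−0.02)·[0.4007·0.0000 + 0.5993·12.2000] = 7.1670; exercise value = 0.0000 ≤ continuation, so V_u = 7.1670
Node d (S = 99): continuation = e^(−0.02)·[0.4007·12.2000 + 0.5993·41.9000] = 29.4060; exercise value = 32.0000 > continuation, so V_d = 32.0000 (exercise)
Node 0 (S = 110): continuation = e^(−0.02)·[0.4007·7.1670 + 0.5993·32.0000] = 21.6135; exercise value = 21.0000 ≤ continuation, so V_0 = 21.6135

£21.61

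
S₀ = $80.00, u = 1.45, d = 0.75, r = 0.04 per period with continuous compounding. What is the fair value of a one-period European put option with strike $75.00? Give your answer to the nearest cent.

$8.42

Risk-neutral probability p = (e^0.04 − 0.75)/(1.45 − 0.75) = 0.2908/0.7000 = 0.4154
Terminal stock prices: S_u = 116, S_d = 60
Terminal payoffs (K − S): max(-41, 0) = 0, max(15, 0) = 15
Node 0 (S = 80): V_0 = e^(−0.04)·[0.4154·0.0000 + 0.5846·15.0000] = 8.4245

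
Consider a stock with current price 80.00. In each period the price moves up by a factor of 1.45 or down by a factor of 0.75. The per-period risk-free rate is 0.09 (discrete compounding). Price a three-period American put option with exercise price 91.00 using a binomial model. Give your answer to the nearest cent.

17.18

Risk-neutral probability p = (1 + 0.09 − 0.75)/(1.45 − 0.75) = 0.3400/0.7000 = 0.4857
Terminal stock prices: S_uuu = 243.9, S_uud = 126.1, S_udd = 65.25, S_ddd = 33.75
Terminal payoffs (K − S): max(-152.9, 0) = 0, max(-35.15, 0) = 0, max(25.75, 0) = 25.75, max(57.25, 0) = 57.25
Node uu (S = 168.2): continuation = 1/1.09·[0.4857·0.0000 + 0.5143·0.0000] = 0.0000; exercise value = 0.0000 ≤ continuation, so V_uu = 0.0000
Node ud (S = 87): continuation = 1/1.09·[0.4857·0.0000 + 0.5143·25.7500] = 12.1494; exercise value = 4.0000 ≤ continuation, so V_ud = 12.1494
Node dd (S = 45): continuation = 1/1.09·[0.4857·25.7500 + 0.5143·57.2500] = 38.4862; exercise value = 46.0000 > continuation, so V_dd = 46.0000 (exercise)
Node u (S = 116): continuation = 1/1.09·[0.4857·0.0000 + 0.5143·12.1494] = 5.7324; exercise value = 0.0000 ≤ continuation, so V_u = 5.7324
Node d (S = 60): continuation = 1/1.09·[0.4857·12.1494 + 0.5143·46.0000] = 27.1177; exercise value = 31.0000 > continuation, so V_d = 31.0000 (exercise)
Node 0 (S = 80): continuation = 1/1.09·[0.4857·5.7324 + 0.5143·31.0000] = 17.1809; exercise value = 11.0000 ≤ continuation, so V_0 = 17.1809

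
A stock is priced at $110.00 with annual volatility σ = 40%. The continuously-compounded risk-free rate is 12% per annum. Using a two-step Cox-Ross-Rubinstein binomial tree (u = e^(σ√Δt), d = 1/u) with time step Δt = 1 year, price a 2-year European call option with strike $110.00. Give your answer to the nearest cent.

CRR parameters: u = e^(σ√Δt) = e^(0.4·√1) = 1.4918, d = 1/u = 0.6703
Per-period rate: rΔt = 0.12·1 = 0.12, so R = e^0.12 = 1.1275
Risk-neutral probability p = (e^0.12 − 0.6703)/(1.4918 − 0.6703) = 0.4572/0.8215 = 0.5565
Terminal stock prices: S_uu = 244.8, S_ud = 110, S_dd = 49.43
Terminal payoffs (S − K): max(134.8, 0) = 134.8, max(0, 0) = 0, max(-60.57, 0) = 0
Node u (S = 164.1): V_u = e^(−0.12)·[0.5565·134.8095 + 0.4435·0.0000] = 66.5395
Node d (S = 73.74): V_d = e^(−0.12)·[0.5565·0.0000 + 0.4435·0.0000] = 0.0000
Node 0 (S = 110): V_0 = e^(−0.12)·[0.5565·66.5395 + 0.4435·0.0000] = 32.8426

$32.84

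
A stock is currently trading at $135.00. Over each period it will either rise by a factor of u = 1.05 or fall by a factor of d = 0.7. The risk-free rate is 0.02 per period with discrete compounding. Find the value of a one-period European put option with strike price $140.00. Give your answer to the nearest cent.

Risk-neutral probability p = (1 + 0.02 − 0.7)/(1.05 − 0.7) = 0.3200/0.3500 = 0.9143
Terminal stock prices: S_u = 141.8, S_d = 94.5
Terminal payoffs (K − S): max(-1.75, 0) = 0, max(45.5, 0) = 45.5
Node 0 (S = 135): V_0 = 1/1.02·[0.9143·0.0000 + 0.0857·45.5000] = 3.8235

$3.82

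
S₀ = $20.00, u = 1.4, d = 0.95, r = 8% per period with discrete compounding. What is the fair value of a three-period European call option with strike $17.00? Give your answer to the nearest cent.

$6.50

Risk-neutral probability p = (1 + 0.08 − 0.95)/(1.4 − 0.95) = 0.1300/0.4500 = 0.2889
Terminal stock prices: S_uuu = 54.88, S_uud = 37.24, S_udd = 25.27, S_ddd = 17.15
Terminal payoffs (S − K): max(37.88, 0) = 37.88, max(20.24, 0) = 20.24, max(8.27, 0) = 8.27, max(0.1475, 0) = 0.1475
Node uu (S = 39.2): V_uu = 1/1.08·[0.2889·37.8800 + 0.7111·20.2400] = 23.4593
Node ud (S = 26.6): V_ud = 1/1.08·[0.2889·20.2400 + 0.7111·8.2700] = 10.8593
Node dd (S = 18.05): V_dd = 1/1.08·[0.2889·8.2700 + 0.7111·0.1475] = 2.3093
Node u (S = 28): V_u = 1/1.08·[0.2889·23.4593 + 0.7111·10.8593] = 13.4252
Node d (S = 19): V_d = 1/1.08·[0.2889·10.8593 + 0.7111·2.3093] = 4.4252
Node 0 (S = 20): V_0 = 1/1.08·[0.2889·13.4252 + 0.7111·4.4252] = 6.5049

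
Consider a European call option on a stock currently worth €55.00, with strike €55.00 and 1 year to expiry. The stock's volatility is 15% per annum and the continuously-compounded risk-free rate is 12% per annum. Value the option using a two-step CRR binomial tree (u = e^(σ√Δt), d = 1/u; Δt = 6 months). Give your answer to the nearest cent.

CRR parameters: u = e^(σ√Δt) = e^(0.15·√0.5) = 1.1119, d = 1/u = 0.8994
Per-period rate: rΔt = 0.12·0.5 = 0.06, so R = e^0.06 = 1.0618
Risk-neutral probability p = (e^0.06 − 0.8994)/(1.1119 − 0.8994) = 0.1625/0.2125 = 0.7645
Terminal stock prices: S_uu = 68, S_ud = 55, S_dd = 44.49
Terminal payoffs (S − K): max(13, 0) = 13, max(0, 0) = 0, max(-10.51, 0) = 0
Node u (S = 61.15): V_u = e^(−0.06)·[0.7645·12.9971 + 0.2355·0.0000] = 9.3572
Node d (S = 49.47): V_d = e^(−0.06)·[0.7645·0.0000 + 0.2355·0.0000] = 0.0000
Node 0 (S = 55): V_0 = e^(−0.06)·[0.7645·9.3572 + 0.2355·0.0000] = 6.7367

€6.74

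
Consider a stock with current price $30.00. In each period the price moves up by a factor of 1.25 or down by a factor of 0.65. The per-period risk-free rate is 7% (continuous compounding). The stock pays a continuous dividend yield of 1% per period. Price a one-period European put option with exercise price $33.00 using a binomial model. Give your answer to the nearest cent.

$3.95

Per-period risk-free factor R = e^0.07 = 1.0725; dividend-adjusted growth = e^(0.07−0.01) = 1.0618.
Risk-neutral probability p = (1.0618 − 0.65)/(1.25 − 0.65) = 0.4118/0.6000 = 0.6864
Terminal stock prices: S_u = 37.5, S_d = 19.5
Terminal payoffs (K − S): max(-4.5, 0) = 0, max(13.5, 0) = 13.5
Node 0 (S = 30): V_0 = e^(−0.07)·[0.6864·0.0000 + 0.3136·13.5000] = 3.9475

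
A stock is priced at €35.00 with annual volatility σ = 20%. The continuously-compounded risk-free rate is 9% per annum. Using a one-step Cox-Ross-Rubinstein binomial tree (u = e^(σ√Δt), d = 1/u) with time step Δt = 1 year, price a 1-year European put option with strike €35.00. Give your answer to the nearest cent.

€1.83

CRR parameters: u = e^(σ√Δt) = e^(0.2·√1) = 1.2214, d = 1/u = 0.8187
Per-period rate: rΔt = 0.09·1 = 0.09, so R = e^0.09 = 1.0942
Risk-neutral probability p = (e^0.09 − 0.8187)/(1.2214 − 0.8187) = 0.2754/0.4027 = 0.6840
Terminal stock prices: S_u = 42.75, S_d = 28.66
Terminal payoffs (K − S): max(-7.749, 0) = 0, max(6.344, 0) = 6.344
Node 0 (S = 35): V_0 = e^(−0.09)·[0.6840·0.0000 + 0.3160·6.3444] = 1.8321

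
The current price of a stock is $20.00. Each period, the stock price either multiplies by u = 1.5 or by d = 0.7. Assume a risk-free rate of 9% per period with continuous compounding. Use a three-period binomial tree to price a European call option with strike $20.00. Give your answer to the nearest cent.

$7.58

Risk-neutral probability p = (e^0.09 − 0.7)/(1.5 − 0.7) = 0.3942/0.8000 = 0.4927
Terminal stock prices: S_uuu = 67.5, S_uud = 31.5, S_udd = 14.7, S_ddd = 6.86
Terminal payoffs (S − K): max(47.5, 0) = 47.5, max(11.5, 0) = 11.5, max(-5.3, 0) = 0, max(-13.14, 0) = 0
Node uu (S = 45): V_uu = e^(−0.09)·[0.4927·47.5000 + 0.5073·11.5000] = 26.7214
Node ud (S = 21): V_ud = e^(−0.09)·[0.4927·11.5000 + 0.5073·0.0000] = 5.1786
Node dd (S = 9.8): V_dd = e^(−0.09)·[0.4927·0.0000 + 0.5073·0.0000] = 0.0000
Node u (S = 30): V_u = e^(−0.09)·[0.4927·26.7214 + 0.5073·5.1786] = 14.4338
Node d (S = 14): V_d = e^(−0.09)·[0.4927·5.1786 + 0.5073·0.0000] = 2.3320
Node 0 (S = 20): V_0 = e^(−0.09)·[0.4927·14.4338 + 0.5073·2.3320] = 7.5808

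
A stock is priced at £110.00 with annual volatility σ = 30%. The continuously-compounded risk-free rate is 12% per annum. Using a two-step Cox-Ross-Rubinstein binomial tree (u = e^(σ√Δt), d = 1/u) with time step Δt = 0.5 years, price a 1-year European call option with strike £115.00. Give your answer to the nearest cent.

£16.51

CRR parameters: u = e^(σ√Δt) = e^(0.3·√0.5) = 1.2363, d = 1/u = 0.8089
Per-period rate: rΔt = 0.12·0.5 = 0.06, so R = e^0.06 = 1.0618
Risk-neutral probability p = (e^0.06 − 0.8089)/(1.2363 − 0.8089) = 0.2530/0.4275 = 0.5918
Terminal stock prices: S_uu = 168.1, S_ud = 110, S_dd = 71.97
Terminal payoffs (S − K): max(53.13, 0) = 53.13, max(-5, 0) = 0, max(-43.03, 0) = 0
Node u (S = 136): V_u = e^(−0.06)·[0.5918·53.1312 + 0.4082·0.0000] = 29.6133
Node d (S = 88.97): V_d = e^(−0.06)·[0.5918·0.0000 + 0.4082·0.0000] = 0.0000
Node 0 (S = 110): V_0 = e^(−0.06)·[0.5918·29.6133 + 0.4082·0.0000] = 16.5053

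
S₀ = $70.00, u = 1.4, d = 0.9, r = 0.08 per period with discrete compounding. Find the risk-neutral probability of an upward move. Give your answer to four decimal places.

p = 0.3600

Risk-neutral probability p = (1 + 0.08 − 0.9)/(1.4 − 0.9) = 0.1800/0.5000 = 0.3600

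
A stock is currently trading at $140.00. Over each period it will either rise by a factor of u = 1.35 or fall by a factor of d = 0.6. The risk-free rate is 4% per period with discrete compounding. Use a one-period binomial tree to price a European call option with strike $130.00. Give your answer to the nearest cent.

$33.28

Risk-neutral probability p = (1 + 0.04 − 0.6)/(1.35 − 0.6) = 0.4400/0.7500 = 0.5867
Terminal stock prices: S_u = 189, S_d = 84
Terminal payoffs (S − K): max(59, 0) = 59, max(-46, 0) = 0
Node 0 (S = 140): V_0 = 1/1.04·[0.5867·59.0000 + 0.4133·0.0000] = 33.2821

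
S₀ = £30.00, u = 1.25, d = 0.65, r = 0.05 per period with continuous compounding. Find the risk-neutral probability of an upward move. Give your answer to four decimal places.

p = 0.6688

Risk-neutral probability p = (e^0.05 − 0.65)/(1.25 − 0.65) = 0.4013/0.6000 = 0.6688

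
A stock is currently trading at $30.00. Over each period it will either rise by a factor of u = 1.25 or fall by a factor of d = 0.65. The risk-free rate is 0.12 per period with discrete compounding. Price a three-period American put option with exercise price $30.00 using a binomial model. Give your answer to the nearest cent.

$2.79

Risk-neutral probability p = (1 + 0.12 − 0.65)/(1.25 − 0.65) = 0.4700/0.6000 = 0.7833
Terminal stock prices: S_uuu = 58.59, S_uud = 30.47, S_udd = 15.84, S_ddd = 8.239
Terminal payoffs (K − S): max(-28.59, 0) = 0, max(-0.4688, 0) = 0, max(14.16, 0) = 14.16, max(21.76, 0) = 21.76
Node uu (S = 46.88): continuation = 1/1.12·[0.7833·0.0000 + 0.2167·0.0000] = 0.0000; exercise value = 0.0000 ≤ continuation, so V_uu = 0.0000
Node ud (S = 24.38): continuation = 1/1.12·[0.7833·0.0000 + 0.2167·14.1562] = 2.7386; exercise value = 5.6250 > continuation, so V_ud = 5.6250 (exercise)
Node dd (S = 12.68): continuation = 1/1.12·[0.7833·14.1562 + 0.2167·21.7613] = 14.1107; exercise value = 17.3250 > continuation, so V_dd = 17.3250 (exercise)
Node u (S = 37.5): continuation = 1/1.12·[0.7833·0.0000 + 0.2167·5.6250] = 1.0882; exercise value = 0.0000 ≤ continuation, so V_u = 1.0882
Node d (S = 19.5): continuation = 1/1.12·[0.7833·5.6250 + 0.2167·17.3250] = 7.2857; exercise value = 10.5000 > continuation, so V_d = 10.5000 (exercise)
Node 0 (S = 30): continuation = 1/1.12·[0.7833·1.0882 + 0.2167·10.5000] = 2.7923; exercise value = 0.0000 ≤ continuation, so V_0 = 2.7923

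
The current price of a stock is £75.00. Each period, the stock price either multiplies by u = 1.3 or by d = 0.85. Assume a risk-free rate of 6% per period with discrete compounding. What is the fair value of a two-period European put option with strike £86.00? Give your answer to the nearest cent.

£9.44

Risk-neutral probability p = (1 + 0.06 − 0.85)/(1.3 − 0.85) = 0.2100/0.4500 = 0.4667
Terminal stock prices: S_uu = 126.8, S_ud = 82.88, S_dd = 54.19
Terminal payoffs (K − S): max(-40.75, 0) = 0, max(3.125, 0) = 3.125, max(31.81, 0) = 31.81
Node u (S = 97.5): V_u = 1/1.06·[0.4667·0.0000 + 0.5333·3.1250] = 1.5723
Node d (S = 63.75): V_d = 1/1.06·[0.4667·3.1250 + 0.5333·31.8125] = 17.3821
Node 0 (S = 75): V_0 = 1/1.06·[0.4667·1.5723 + 0.5333·17.3821] = 9.4379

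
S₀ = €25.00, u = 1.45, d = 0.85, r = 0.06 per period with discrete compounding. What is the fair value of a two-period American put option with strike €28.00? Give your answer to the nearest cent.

€4.14

Risk-neutral probability p = (1 + 0.06 − 0.85)/(1.45 − 0.85) = 0.2100/0.6000 = 0.3500
Terminal stock prices: S_uu = 52.56, S_ud = 30.81, S_dd = 18.06
Terminal payoffs (K − S): max(-24.56, 0) = 0, max(-2.812, 0) = 0, max(9.938, 0) = 9.938
Node u (S = 36.25): continuation = 1/1.06·[0.3500·0.0000 + 0.6500·0.0000] = 0.0000; exercise value = 0.0000 ≤ continuation, so V_u = 0.0000
Node d (S = 21.25): continuation = 1/1.06·[0.3500·0.0000 + 0.6500·9.9375] = 6.0938; exercise value = 6.7500 > continuation, so V_d = 6.7500 (exercise)
Node 0 (S = 25): continuation = 1/1.06·[0.3500·0.0000 + 0.6500·6.7500] = 4.1392; exercise value = 3.0000 ≤ continuation, so V_0 = 4.1392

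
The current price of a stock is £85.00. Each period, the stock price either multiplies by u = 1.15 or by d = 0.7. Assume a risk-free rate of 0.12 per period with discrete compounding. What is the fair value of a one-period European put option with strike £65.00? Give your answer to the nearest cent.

Risk-neutral probability p = (1 + 0.12 − 0.7)/(1.15 − 0.7) = 0.4200/0.4500 = 0.9333
Terminal stock prices: S_u = 97.75, S_d = 59.5
Terminal payoffs (K − S): max(-32.75, 0) = 0, max(5.5, 0) = 5.5
Node 0 (S = 85): V_0 = 1/1.12·[0.9333·0.0000 + 0.0667·5.5000] = 0.3274

£0.33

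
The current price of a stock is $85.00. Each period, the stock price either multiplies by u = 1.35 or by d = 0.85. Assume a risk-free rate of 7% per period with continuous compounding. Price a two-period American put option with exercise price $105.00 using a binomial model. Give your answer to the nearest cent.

$20.00

Risk-neutral probability p = (e^0.07 − 0.85)/(1.35 − 0.85) = 0.2225/0.5000 = 0.4450
Terminal stock prices: S_uu = 154.9, S_ud = 97.54, S_dd = 61.41
Terminal payoffs (K − S): max(-49.91, 0) = 0, max(7.462, 0) = 7.462, max(43.59, 0) = 43.59
Node u (S = 114.8): continuation = e^(−0.07)·[0.4450·0.0000 + 0.5550·7.4625] = 3.8616; exercise value = 0.0000 ≤ continuation, so V_u = 3.8616
Node d (S = 72.25): continuation = e^(−0.07)·[0.4450·7.4625 + 0.5550·43.5875] = 25.6514; exercise value = 32.7500 > continuation, so V_d = 32.7500 (exercise)
Node 0 (S = 85): continuation = e^(−0.07)·[0.4450·3.8616 + 0.5550·32.7500] = 18.5492; exercise value = 20.0000 > continuation, so V_0 = 20.0000 (exercise)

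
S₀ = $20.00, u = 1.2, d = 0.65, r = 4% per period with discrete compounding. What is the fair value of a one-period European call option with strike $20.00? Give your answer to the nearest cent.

Risk-neutral probability p = (1 + 0.04 − 0.65)/(1.2 − 0.65) = 0.3900/0.5500 = 0.7091
Terminal stock prices: S_u = 24, S_d = 13
Terminal payoffs (S − K): max(4, 0) = 4, max(-7, 0) = 0
Node 0 (S = 20): V_0 = 1/1.04·[0.7091·4.0000 + 0.2909·0.0000] = 2.7273

$2.73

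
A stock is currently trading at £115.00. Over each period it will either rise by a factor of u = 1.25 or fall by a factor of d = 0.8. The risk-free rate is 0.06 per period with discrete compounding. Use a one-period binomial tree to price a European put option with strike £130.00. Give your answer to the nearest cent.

£15.14

Risk-neutral probability p = (1 + 0.06 − 0.8)/(1.25 − 0.8) = 0.2600/0.4500 = 0.5778
Terminal stock prices: S_u = 143.8, S_d = 92
Terminal payoffs (K − S): max(-13.75, 0) = 0, max(38, 0) = 38
Node 0 (S = 115): V_0 = 1/1.06·[0.5778·0.0000 + 0.4222·38.0000] = 15.1363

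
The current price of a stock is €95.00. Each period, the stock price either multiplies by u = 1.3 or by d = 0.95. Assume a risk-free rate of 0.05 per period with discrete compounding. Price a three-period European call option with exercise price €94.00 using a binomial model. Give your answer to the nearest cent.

Risk-neutral probability p = (1 + 0.05 − 0.95)/(1.3 − 0.95) = 0.1000/0.3500 = 0.2857
Terminal stock prices: S_uuu = 208.7, S_uud = 152.5, S_udd = 111.5, S_ddd = 81.45
Terminal payoffs (S − K): max(114.7, 0) = 114.7, max(58.52, 0) = 58.52, max(17.46, 0) = 17.46, max(-12.55, 0) = 0
Node uu (S = 160.6): V_uu = 1/1.05·[0.2857·114.7150 + 0.7143·58.5225] = 71.0262
Node ud (S = 117.3): V_ud = 1/1.05·[0.2857·58.5225 + 0.7143·17.4587] = 27.8012
Node dd (S = 85.74): V_dd = 1/1.05·[0.2857·17.4587 + 0.7143·0.0000] = 4.7507
Node u (S = 123.5): V_u = 1/1.05·[0.2857·71.0262 + 0.7143·27.8012] = 38.2392
Node d (S = 90.25): V_d = 1/1.05·[0.2857·27.8012 + 0.7143·4.7507] = 10.7967
Node 0 (S = 95): V_0 = 1/1.05·[0.2857·38.2392 + 0.7143·10.7967] = 17.7499

€17.75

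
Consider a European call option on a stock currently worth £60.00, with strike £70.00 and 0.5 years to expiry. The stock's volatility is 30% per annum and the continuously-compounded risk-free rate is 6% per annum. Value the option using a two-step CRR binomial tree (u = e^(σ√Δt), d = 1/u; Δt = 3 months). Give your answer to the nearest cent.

CRR parameters: u = e^(σ√Δt) = e^(0.3·√0.25) = 1.1618, d = 1/u = 0.8607
Per-period rate: rΔt = 0.06·0.25 = 0.015, so R = e^0.015 = 1.0151
Risk-neutral probability p = (e^0.015 − 0.8607)/(1.1618 − 0.8607) = 0.1544/0.3011 = 0.5128
Terminal stock prices: S_uu = 80.99, S_ud = 60, S_dd = 44.45
Terminal payoffs (S − K): max(10.99, 0) = 10.99, max(-10, 0) = 0, max(-25.55, 0) = 0
Node u (S = 69.71): V_u = e^(−0.015)·[0.5128·10.9915 + 0.4872·0.0000] = 5.5521
Node d (S = 51.64): V_d = e^(−0.015)·[0.5128·0.0000 + 0.4872·0.0000] = 0.0000
Node 0 (S = 60): V_0 = e^(−0.015)·[0.5128·5.5521 + 0.4872·0.0000] = 2.8045

£2.80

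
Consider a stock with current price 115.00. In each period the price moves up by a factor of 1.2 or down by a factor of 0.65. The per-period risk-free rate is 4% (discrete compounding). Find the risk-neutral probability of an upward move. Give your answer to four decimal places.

Risk-neutral probability p = (1 + 0.04 − 0.65)/(1.2 − 0.65) = 0.3900/0.5500 = 0.7091

p = 0.7091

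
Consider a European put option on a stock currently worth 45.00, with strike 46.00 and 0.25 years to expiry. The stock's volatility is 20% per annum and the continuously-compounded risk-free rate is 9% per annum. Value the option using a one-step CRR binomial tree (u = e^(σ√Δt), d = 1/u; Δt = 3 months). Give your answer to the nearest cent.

2.12

CRR parameters: u = e^(σ√Δt) = e^(0.2·√0.25) = 1.1052, d = 1/u = 0.9048
Per-period rate: rΔt = 0.09·0.25 = 0.0225, so R = e^0.0225 = 1.0228
Risk-neutral probability p = (e^0.0225 − 0.9048)/(1.1052 − 0.9048) = 0.1179/0.2003 = 0.5886
Terminal stock prices: S_u = 49.73, S_d = 40.72
Terminal payoffs (K − S): max(-3.733, 0) = 0, max(5.282, 0) = 5.282
Node 0 (S = 45): V_0 = e^(−0.0225)·[0.5886·0.0000 + 0.4114·5.2823] = 2.1248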